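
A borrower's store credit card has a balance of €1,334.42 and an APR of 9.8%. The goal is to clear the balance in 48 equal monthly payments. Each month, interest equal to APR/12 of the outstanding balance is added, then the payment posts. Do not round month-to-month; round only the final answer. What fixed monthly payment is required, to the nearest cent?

€33.72

Monthly rate r = 9.8%/12 = 0.816667% = 0.00816667.
Level-payment amortization: P = B₀·r / (1 − (1+r)^(−n)) = 1334.42·0.00816667 / (1 − 1.00817^(−48)).
Denominator 1 − (1+r)^(−48) = 0.323219305.
P = 10.8978 / 0.323219305 ≈ 33.72.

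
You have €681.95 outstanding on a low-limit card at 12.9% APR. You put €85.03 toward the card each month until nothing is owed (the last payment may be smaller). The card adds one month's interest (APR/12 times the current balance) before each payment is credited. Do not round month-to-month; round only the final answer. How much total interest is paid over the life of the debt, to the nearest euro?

€35

Monthly rate r = 12.9%/12 = 1.075% = 0.01075.
Payoff takes n = ⌈−ln(1 − rB₀/P)/ln(1+r)⌉ = ⌈8.432⌉ = 9 payments; the last is €36.85.
Total paid = 8·€85.03 + €36.85 = €717.09.
Total interest = total paid − principal = €717.09 − €681.95 = €35.14.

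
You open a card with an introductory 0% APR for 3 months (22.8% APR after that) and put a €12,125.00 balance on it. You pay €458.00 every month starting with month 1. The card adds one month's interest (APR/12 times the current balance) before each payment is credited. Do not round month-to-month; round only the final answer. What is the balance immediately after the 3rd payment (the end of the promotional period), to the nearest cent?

€10,751.00

Promo months 1–3 at r₀ = 0%/12 = 0; months 4+ at r₁ = 22.8%/12 = 0.019.
After month 3 (no interest yet): B = €12,125.00 − 3·€458.00 = €10,751.00.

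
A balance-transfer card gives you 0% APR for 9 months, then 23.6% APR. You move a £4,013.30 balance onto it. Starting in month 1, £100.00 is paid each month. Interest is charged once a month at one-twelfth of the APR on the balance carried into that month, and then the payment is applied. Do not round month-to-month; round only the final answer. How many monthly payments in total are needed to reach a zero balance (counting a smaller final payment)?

58 payments

Promo months 1–9 at r₀ = 0%/12 = 0; months 10+ at r₁ = 23.6%/12 = 0.0196667.
After month 9 (no interest yet): B = £4,013.30 − 9·£100.00 = £3,113.30.
Then at r₁ with £100.00/mo: n₂ = −ln(1 − r₁·B/P)/ln(1+r₁) ≈ 48.65 → 49 more payments.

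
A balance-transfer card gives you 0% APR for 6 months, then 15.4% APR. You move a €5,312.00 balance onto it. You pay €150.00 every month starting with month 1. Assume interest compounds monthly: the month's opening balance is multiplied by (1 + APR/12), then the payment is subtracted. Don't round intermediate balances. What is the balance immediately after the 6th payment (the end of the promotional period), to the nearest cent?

Promo months 1–6 at r₀ = 0%/12 = 0; months 7+ at r₁ = 15.4%/12 = 0.0128333.
After month 6 (no interest yet): B = €5,312.00 − 6·€150.00 = €4,412.00.

€4,412.00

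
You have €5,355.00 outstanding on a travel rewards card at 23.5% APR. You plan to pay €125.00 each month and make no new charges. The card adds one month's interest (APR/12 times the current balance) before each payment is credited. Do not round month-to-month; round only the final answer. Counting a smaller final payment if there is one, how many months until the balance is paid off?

95 payments

Monthly rate r = 23.5%/12 = 1.95833% = 0.0195833.
Recurrence: B ← B·(1+r) − €125.00.
Month 1: interest €104.87; balance after payment €5,334.87.
Month 2: interest €104.47; balance after payment €5,314.34.
Closed form: n = −ln(1 − rB₀/P)/ln(1+r) = −ln(0.16105)/ln(1.01958) ≈ 94.155, so the balance reaches zero during payment 95.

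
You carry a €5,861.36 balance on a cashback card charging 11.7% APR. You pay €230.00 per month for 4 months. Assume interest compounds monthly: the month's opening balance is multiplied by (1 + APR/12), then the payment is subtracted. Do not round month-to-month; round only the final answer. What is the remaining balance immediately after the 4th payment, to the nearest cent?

€5,159.78

Monthly rate r = 11.7%/12 = 0.975% = 0.00975.
Each month: B ← B·(1+r) − €230.00.
Month 1: interest €57.15; balance after payment €5,688.51.
Month 2: interest €55.46; balance after payment €5,513.97.
Month 3: interest €53.76; balance after payment €5,337.73.
Month 4: interest €52.04; balance after payment €5,159.78.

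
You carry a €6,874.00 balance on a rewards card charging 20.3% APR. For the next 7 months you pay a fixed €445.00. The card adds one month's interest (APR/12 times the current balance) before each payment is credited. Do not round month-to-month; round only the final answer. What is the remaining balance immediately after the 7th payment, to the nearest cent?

€4,452.87

Monthly rate r = 20.3%/12 = 1.69167% = 0.0169167.
Each month: B ← B·(1+r) − €445.00.
Month 1: interest €116.29; balance after payment €6,545.29.
Month 2: interest €110.72; balance after payment €6,211.01.
Month 3: interest €105.07; balance after payment €5,871.08.
Month 4: interest €99.32; balance after payment €5,525.40.
Month 5: interest €93.47; balance after payment €5,173.87.
Month 6: interest €87.52; balance after payment €4,816.39.
Month 7: interest €81.48; balance after payment €4,452.87.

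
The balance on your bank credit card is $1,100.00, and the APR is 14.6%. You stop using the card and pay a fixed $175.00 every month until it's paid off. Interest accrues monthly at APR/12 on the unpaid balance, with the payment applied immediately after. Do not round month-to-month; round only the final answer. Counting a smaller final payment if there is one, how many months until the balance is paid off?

Monthly rate r = 14.6%/12 = 1.21667% = 0.0121667.
Recurrence: B ← B·(1+r) − $175.00.
Month 1: interest $13.38; balance after payment $938.38.
Month 2: interest $11.42; balance after payment $774.80.
Closed form: n = −ln(1 − rB₀/P)/ln(1+r) = −ln(0.92352)/ln(1.01217) ≈ 6.579, so the balance reaches zero during payment 7.

7 months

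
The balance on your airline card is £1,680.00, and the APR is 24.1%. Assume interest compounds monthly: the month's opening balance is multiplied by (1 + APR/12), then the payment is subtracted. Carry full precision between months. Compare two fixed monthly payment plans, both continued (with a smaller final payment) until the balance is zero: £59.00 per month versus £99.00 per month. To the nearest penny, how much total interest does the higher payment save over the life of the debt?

£442.31

Monthly rate r = 24.1%/12 = 2.00833% = 0.0200833.
At £59.00/mo: n = ⌈−ln(1 − rB₀/P)/ln(1+r)⌉ = 43 payments (last £39.22); total interest = total paid − £1,680.00 = £837.22.
At £99.00/mo: 21 payments (last £94.91); total interest £394.91.
Interest saved = £837.22 − £394.91 = £442.31.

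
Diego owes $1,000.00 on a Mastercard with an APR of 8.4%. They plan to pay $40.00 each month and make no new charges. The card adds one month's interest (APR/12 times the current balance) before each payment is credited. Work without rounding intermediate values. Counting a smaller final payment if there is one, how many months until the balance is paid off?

28 payments

Monthly rate r = 8.4%/12 = 0.7% = 0.007.
Recurrence: B ← B·(1+r) − $40.00.
Month 1: interest $7.00; balance after payment $967.00.
Month 2: interest $6.77; balance after payment $933.77.
Closed form: n = −ln(1 − rB₀/P)/ln(1+r) = −ln(0.825)/ln(1.007) ≈ 27.578, so the balance reaches zero during payment 28.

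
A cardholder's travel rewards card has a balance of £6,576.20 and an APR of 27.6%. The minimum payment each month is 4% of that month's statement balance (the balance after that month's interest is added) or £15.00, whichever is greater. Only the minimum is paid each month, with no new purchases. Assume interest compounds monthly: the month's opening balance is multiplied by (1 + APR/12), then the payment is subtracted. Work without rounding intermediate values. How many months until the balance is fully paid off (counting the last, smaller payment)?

Monthly rate r = 27.6%/12 = 2.3% = 0.023.
While 4% of the post-interest balance exceeds £15.00, each month B ← (B·(1+r))·(1 − 0.04), i.e. B shrinks by the factor (1+r)·0.96 = 0.98208.
This holds for months 1–160. Entering month 161 the balance is £364.31; 4% of the post-interest balance is now below £15.00, so the flat £15.00 minimum applies from here.
From month 161 a fixed £15.00 at rate r clears £364.31 in 36 more payments. Total: 160 + 36 = 196 months.

196 months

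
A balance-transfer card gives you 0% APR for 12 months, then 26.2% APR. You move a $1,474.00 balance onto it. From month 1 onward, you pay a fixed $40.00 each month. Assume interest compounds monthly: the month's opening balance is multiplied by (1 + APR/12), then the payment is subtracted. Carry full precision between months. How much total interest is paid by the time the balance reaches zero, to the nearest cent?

Promo months 1–12 at r₀ = 0%/12 = 0; months 13+ at r₁ = 26.2%/12 = 0.0218333.
After month 12 (no interest yet): B = $1,474.00 − 12·$40.00 = $994.00.
Then at r₁ with $40.00/mo: n₂ = −ln(1 − r₁·B/P)/ln(1+r₁) ≈ 36.21 → 37 more payments.
Total paid = 48·$40.00 + $8.52 = $1,928.52; interest = $1,928.52 − $1,474.00 = $454.52.

$454.52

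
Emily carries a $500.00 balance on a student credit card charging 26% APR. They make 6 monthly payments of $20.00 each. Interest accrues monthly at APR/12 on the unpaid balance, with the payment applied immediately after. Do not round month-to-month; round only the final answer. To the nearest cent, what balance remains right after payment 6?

$441.93

Monthly rate r = 26%/12 = 2.16667% = 0.0216667.
Each month: B ← B·(1+r) − $20.00.
Month 1: interest $10.83; balance after payment $490.83.
Month 2: interest $10.63; balance after payment $481.47.
Month 3: interest $10.43; balance after payment $471.90.
Month 4: interest $10.22; balance after payment $462.12.
Month 5: interest $10.01; balance after payment $452.14.
Month 6: interest $9.80; balance after payment $441.93.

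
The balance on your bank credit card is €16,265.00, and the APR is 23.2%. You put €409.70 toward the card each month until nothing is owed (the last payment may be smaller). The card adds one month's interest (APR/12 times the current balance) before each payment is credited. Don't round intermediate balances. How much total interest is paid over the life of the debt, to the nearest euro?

Monthly rate r = 23.2%/12 = 1.93333% = 0.0193333.
Payoff takes n = ⌈−ln(1 − rB₀/P)/ln(1+r)⌉ = ⌈76.192⌉ = 77 payments; the last is €79.34.
Total paid = 76·€409.70 + €79.34 = €31,216.54.
Total interest = total paid − principal = €31,216.54 − €16,265.00 = €14,951.54.

€14,952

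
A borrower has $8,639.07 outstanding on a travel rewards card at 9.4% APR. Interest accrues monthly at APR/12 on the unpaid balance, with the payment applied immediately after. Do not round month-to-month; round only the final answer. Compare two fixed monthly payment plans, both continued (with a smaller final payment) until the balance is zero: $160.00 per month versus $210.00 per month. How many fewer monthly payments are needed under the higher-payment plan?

Monthly rate r = 9.4%/12 = 0.783333% = 0.00783333.
At $160.00/mo: n = ⌈−ln(1 − rB₀/P)/ln(1+r)⌉ = 71 payments (last $74.74); total interest = total paid − $8,639.07 = $2,635.67.
At $210.00/mo: 50 payments (last $178.82); total interest $1,829.75.
Payments saved = 71 − 50 = 21.

21 fewer payments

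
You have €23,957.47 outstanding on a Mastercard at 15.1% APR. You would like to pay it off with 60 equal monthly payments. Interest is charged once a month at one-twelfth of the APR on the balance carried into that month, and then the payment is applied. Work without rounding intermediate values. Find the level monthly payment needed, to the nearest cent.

Monthly rate r = 15.1%/12 = 1.25833% = 0.0125833.
Level-payment amortization: P = B₀·r / (1 − (1+r)^(−n)) = 23957.47·0.0125833 / (1 − 1.01258^(−60)).
Denominator 1 − (1+r)^(−60) = 0.527770068.
P = 301.465 / 0.527770068 ≈ 571.20.

€571.20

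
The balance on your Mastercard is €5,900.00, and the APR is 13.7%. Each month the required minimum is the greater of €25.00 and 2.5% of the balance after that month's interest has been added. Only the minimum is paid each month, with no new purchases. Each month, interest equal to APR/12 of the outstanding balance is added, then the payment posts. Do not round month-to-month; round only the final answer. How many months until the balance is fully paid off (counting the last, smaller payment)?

Monthly rate r = 13.7%/12 = 1.14167% = 0.0114167.
While 2.5% of the post-interest balance exceeds €25.00, each month B ← (B·(1+r))·(1 − 0.025), i.e. B shrinks by the factor (1+r)·0.975 = 0.98613.
This holds for months 1–128. Entering month 129 the balance is €987.41; 2.5% of the post-interest balance is now below €25.00, so the flat €25.00 minimum applies from here.
From month 129 a fixed €25.00 at rate r clears €987.41 in 53 more payments. Total: 128 + 53 = 181 months.

181 months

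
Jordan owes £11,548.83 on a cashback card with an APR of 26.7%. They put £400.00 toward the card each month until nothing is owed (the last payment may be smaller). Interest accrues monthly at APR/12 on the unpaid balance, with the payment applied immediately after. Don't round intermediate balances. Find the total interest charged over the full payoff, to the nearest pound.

£7,144

Monthly rate r = 26.7%/12 = 2.225% = 0.02225.
Payoff takes n = ⌈−ln(1 − rB₀/P)/ln(1+r)⌉ = ⌈46.730⌉ = 47 payments; the last is £292.98.
Total paid = 46·£400.00 + £292.98 = £18,692.98.
Total interest = total paid − principal = £18,692.98 − £11,548.83 = £7,144.15.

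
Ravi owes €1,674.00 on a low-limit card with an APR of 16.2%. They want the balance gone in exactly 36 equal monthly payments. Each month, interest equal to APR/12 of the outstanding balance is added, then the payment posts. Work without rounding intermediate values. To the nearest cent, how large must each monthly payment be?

€59.02

Monthly rate r = 16.2%/12 = 1.35% = 0.0135.
Level-payment amortization: P = B₀·r / (1 − (1+r)^(−n)) = 1674.00·0.0135 / (1 − 1.0135^(−36)).
Denominator 1 − (1+r)^(−36) = 0.38291514.
P = 22.599 / 0.38291514 ≈ 59.02.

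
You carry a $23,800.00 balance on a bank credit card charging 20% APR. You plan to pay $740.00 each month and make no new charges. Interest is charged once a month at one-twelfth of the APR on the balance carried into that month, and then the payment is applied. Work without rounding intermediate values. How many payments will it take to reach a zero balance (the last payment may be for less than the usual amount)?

Monthly rate r = 20%/12 = 1.66667% = 0.0166667.
Recurrence: B ← B·(1+r) − $740.00.
Month 1: interest $396.67; balance after payment $23,456.67.
Month 2: interest $390.94; balance after payment $23,107.61.
Closed form: n = −ln(1 − rB₀/P)/ln(1+r) = −ln(0.46396)/ln(1.01667) ≈ 46.460, so the balance reaches zero during payment 47.

47 payments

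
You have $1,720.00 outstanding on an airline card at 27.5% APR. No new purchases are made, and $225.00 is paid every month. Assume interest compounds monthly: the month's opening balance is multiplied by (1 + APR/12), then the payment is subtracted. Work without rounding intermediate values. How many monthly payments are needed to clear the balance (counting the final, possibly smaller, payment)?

Monthly rate r = 27.5%/12 = 2.29167% = 0.0229167.
Recurrence: B ← B·(1+r) − $225.00.
Month 1: interest $39.42; balance after payment $1,534.42.
Month 2: interest $35.16; balance after payment $1,344.58.
Closed form: n = −ln(1 − rB₀/P)/ln(1+r) = −ln(0.82481)/ln(1.02292) ≈ 8.500, so the balance reaches zero during payment 9.

9 payments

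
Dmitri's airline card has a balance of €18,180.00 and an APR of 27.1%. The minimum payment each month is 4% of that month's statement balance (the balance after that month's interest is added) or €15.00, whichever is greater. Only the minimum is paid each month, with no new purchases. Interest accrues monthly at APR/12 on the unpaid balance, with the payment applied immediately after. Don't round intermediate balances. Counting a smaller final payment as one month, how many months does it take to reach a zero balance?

Monthly rate r = 27.1%/12 = 2.25833% = 0.0225833.
While 4% of the post-interest balance exceeds €15.00, each month B ← (B·(1+r))·(1 − 0.04), i.e. B shrinks by the factor (1+r)·0.96 = 0.98168.
This holds for months 1–212. Entering month 213 the balance is €360.76; 4% of the post-interest balance is now below €15.00, so the flat €15.00 minimum applies from here.
From month 213 a fixed €15.00 at rate r clears €360.76 in 36 more payments. Total: 212 + 36 = 248 months.

248 months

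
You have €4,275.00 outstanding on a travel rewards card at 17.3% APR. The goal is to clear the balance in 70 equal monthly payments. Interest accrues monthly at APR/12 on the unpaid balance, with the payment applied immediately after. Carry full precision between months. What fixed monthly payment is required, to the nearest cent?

€97.39

Monthly rate r = 17.3%/12 = 1.44167% = 0.0144167.
Level-payment amortization: P = B₀·r / (1 − (1+r)^(−n)) = 4275.00·0.0144167 / (1 − 1.01442^(−70)).
Denominator 1 − (1+r)^(−70) = 0.632841419.
P = 61.6313 / 0.632841419 ≈ 97.39.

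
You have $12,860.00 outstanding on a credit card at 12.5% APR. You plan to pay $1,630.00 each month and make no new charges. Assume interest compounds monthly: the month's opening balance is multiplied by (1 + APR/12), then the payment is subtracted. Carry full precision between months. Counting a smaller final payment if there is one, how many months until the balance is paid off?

Monthly rate r = 12.5%/12 = 1.04167% = 0.0104167.
Recurrence: B ← B·(1+r) − $1,630.00.
Month 1: interest $133.96; balance after payment $11,363.96.
Month 2: interest $118.37; balance after payment $9,852.33.
Closed form: n = −ln(1 − rB₀/P)/ln(1+r) = −ln(0.91782)/ln(1.01042) ≈ 8.276, so the balance reaches zero during payment 9.

9 payments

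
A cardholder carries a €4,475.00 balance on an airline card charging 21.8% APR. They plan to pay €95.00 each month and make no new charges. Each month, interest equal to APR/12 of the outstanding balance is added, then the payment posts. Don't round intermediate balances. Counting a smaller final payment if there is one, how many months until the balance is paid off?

108 payments

Monthly rate r = 21.8%/12 = 1.81667% = 0.0181667.
Recurrence: B ← B·(1+r) − €95.00.
Month 1: interest €81.30; balance after payment €4,461.30.
Month 2: interest €81.05; balance after payment €4,447.34.
Closed form: n = −ln(1 − rB₀/P)/ln(1+r) = −ln(0.14425)/ln(1.01817) ≈ 107.544, so the balance reaches zero during payment 108.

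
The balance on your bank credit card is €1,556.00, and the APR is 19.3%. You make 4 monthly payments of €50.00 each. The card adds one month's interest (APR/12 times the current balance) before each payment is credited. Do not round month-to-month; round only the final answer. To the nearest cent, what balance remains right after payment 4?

€1,453.67

Monthly rate r = 19.3%/12 = 1.60833% = 0.0160833.
Each month: B ← B·(1+r) − €50.00.
Month 1: interest €25.03; balance after payment €1,531.03.
Month 2: interest €24.62; balance after payment €1,505.65.
Month 3: interest €24.22; balance after payment €1,479.87.
Month 4: interest €23.80; balance after payment €1,453.67.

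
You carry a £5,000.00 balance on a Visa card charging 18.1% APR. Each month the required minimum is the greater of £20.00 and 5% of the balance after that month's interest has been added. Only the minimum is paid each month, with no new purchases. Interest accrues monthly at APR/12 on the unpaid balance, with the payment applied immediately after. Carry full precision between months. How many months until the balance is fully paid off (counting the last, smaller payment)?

Monthly rate r = 18.1%/12 = 1.50833% = 0.0150833.
While 5% of the post-interest balance exceeds £20.00, each month B ← (B·(1+r))·(1 − 0.05), i.e. B shrinks by the factor (1+r)·0.95 = 0.96433.
This holds for months 1–70. Entering month 71 the balance is £393.32; 5% of the post-interest balance is now below £20.00, so the flat £20.00 minimum applies from here.
From month 71 a fixed £20.00 at rate r clears £393.32 in 24 more payments. Total: 70 + 24 = 94 months.

94 months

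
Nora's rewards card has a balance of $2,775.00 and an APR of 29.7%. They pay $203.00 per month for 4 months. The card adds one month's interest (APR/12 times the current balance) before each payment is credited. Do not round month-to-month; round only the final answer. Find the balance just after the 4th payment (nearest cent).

Monthly rate r = 29.7%/12 = 2.475% = 0.02475.
Each month: B ← B·(1+r) − $203.00.
Month 1: interest $68.68; balance after payment $2,640.68.
Month 2: interest $65.36; balance after payment $2,503.04.
Month 3: interest $61.95; balance after payment $2,361.99.
Month 4: interest $58.46; balance after payment $2,217.45.

$2,217.45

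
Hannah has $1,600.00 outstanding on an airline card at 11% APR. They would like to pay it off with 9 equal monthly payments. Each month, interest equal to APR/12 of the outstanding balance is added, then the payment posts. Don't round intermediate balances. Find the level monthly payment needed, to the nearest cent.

$186.03

Monthly rate r = 11%/12 = 0.916667% = 0.00916667.
Level-payment amortization: P = B₀·r / (1 − (1+r)^(−n)) = 1600.00·0.00916667 / (1 − 1.00917^(−9)).
Denominator 1 − (1+r)^(−9) = 0.0788424285.
P = 14.6667 / 0.0788424285 ≈ 186.03.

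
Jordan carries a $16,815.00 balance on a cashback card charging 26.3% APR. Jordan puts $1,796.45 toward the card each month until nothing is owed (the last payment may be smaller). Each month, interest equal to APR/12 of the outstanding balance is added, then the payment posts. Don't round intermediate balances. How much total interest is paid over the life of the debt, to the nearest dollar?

$2,214

Monthly rate r = 26.3%/12 = 2.19167% = 0.0219167.
Payoff takes n = ⌈−ln(1 − rB₀/P)/ln(1+r)⌉ = ⌈10.590⌉ = 11 payments; the last is $1,064.79.
Total paid = 10·$1,796.45 + $1,064.79 = $19,029.29.
Total interest = total paid − principal = $19,029.29 − $16,815.00 = $2,214.29.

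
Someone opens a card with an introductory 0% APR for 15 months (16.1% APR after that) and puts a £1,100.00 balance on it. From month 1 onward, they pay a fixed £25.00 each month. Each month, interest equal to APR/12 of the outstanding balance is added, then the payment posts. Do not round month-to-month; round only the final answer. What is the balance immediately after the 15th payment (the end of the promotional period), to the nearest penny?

Promo months 1–15 at r₀ = 0%/12 = 0; months 16+ at r₁ = 16.1%/12 = 0.0134167.
After month 15 (no interest yet): B = £1,100.00 − 15·£25.00 = £725.00.

£725.00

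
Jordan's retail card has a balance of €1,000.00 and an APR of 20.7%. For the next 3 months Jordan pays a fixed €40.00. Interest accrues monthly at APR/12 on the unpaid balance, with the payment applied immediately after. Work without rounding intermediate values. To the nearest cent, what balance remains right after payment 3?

€930.57

Monthly rate r = 20.7%/12 = 1.725% = 0.01725.
Each month: B ← B·(1+r) − €40.00.
Month 1: interest €17.25; balance after payment €977.25.
Month 2: interest €16.86; balance after payment €954.11.
Month 3: interest €16.46; balance after payment €930.57.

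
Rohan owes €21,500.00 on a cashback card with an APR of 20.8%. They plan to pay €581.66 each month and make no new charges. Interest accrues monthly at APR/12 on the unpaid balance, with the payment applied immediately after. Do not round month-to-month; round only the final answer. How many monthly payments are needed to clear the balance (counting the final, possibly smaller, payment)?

Monthly rate r = 20.8%/12 = 1.73333% = 0.0173333.
Recurrence: B ← B·(1+r) − €581.66.
Month 1: interest €372.67; balance after payment €21,291.01.
Month 2: interest €369.04; balance after payment €21,078.39.
Closed form: n = −ln(1 − rB₀/P)/ln(1+r) = −ln(0.3593)/ln(1.01733) ≈ 59.563, so the balance reaches zero during payment 60.

60 months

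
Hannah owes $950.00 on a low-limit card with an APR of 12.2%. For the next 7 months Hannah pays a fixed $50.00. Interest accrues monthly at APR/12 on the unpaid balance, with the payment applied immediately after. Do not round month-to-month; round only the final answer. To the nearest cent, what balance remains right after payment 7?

Monthly rate r = 12.2%/12 = 1.01667% = 0.0101667.
Each month: B ← B·(1+r) − $50.00.
Month 1: interest $9.66; balance after payment $909.66.
Month 2: interest $9.25; balance after payment $868.91.
Month 3: interest $8.83; balance after payment $827.74.
Month 4: interest $8.42; balance after payment $786.16.
Month 5: interest $7.99; balance after payment $744.15.
Month 6: interest $7.57; balance after payment $701.71.
Month 7: interest $7.13; balance after payment $658.85.

$658.85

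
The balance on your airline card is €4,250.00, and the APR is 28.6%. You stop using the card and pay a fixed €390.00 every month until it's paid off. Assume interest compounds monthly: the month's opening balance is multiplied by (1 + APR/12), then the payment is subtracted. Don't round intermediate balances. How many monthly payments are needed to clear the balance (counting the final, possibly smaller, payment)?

Monthly rate r = 28.6%/12 = 2.38333% = 0.0238333.
Recurrence: B ← B·(1+r) − €390.00.
Month 1: interest €101.29; balance after payment €3,961.29.
Month 2: interest €94.41; balance after payment €3,665.70.
Closed form: n = −ln(1 − rB₀/P)/ln(1+r) = −ln(0.74028)/ln(1.02383) ≈ 12.768, so the balance reaches zero during payment 13.

13 payments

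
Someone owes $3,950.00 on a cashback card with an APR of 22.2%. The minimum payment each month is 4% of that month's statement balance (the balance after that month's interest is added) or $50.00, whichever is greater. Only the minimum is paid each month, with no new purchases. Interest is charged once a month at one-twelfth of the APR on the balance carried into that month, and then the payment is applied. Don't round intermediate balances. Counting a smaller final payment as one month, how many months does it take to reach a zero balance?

85 months

Monthly rate r = 22.2%/12 = 1.85% = 0.0185.
While 4% of the post-interest balance exceeds $50.00, each month B ← (B·(1+r))·(1 − 0.04), i.e. B shrinks by the factor (1+r)·0.96 = 0.97776.
This holds for months 1–52. Entering month 53 the balance is $1,226.52; 4% of the post-interest balance is now below $50.00, so the flat $50.00 minimum applies from here.
From month 53 a fixed $50.00 at rate r clears $1,226.52 in 33 more payments. Total: 52 + 33 = 85 months.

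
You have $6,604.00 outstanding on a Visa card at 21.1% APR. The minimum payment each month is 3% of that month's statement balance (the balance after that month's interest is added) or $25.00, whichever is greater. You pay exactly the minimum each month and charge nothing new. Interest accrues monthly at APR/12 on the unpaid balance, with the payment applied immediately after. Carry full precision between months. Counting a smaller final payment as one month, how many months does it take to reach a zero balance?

210 months

Monthly rate r = 21.1%/12 = 1.75833% = 0.0175833.
While 3% of the post-interest balance exceeds $25.00, each month B ← (B·(1+r))·(1 − 0.03), i.e. B shrinks by the factor (1+r)·0.97 = 0.98706.
This holds for months 1–161. Entering month 162 the balance is $810.63; 3% of the post-interest balance is now below $25.00, so the flat $25.00 minimum applies from here.
From month 162 a fixed $25.00 at rate r clears $810.63 in 49 more payments. Total: 161 + 49 = 210 months.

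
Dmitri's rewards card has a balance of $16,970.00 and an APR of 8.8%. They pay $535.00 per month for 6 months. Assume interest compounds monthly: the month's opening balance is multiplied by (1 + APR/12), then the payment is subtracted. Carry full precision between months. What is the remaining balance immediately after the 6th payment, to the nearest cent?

$14,461.08

Monthly rate r = 8.8%/12 = 0.733333% = 0.00733333.
Each month: B ← B·(1+r) − $535.00.
Month 1: interest $124.45; balance after payment $16,559.45.
Month 2: interest $121.44; balance after payment $16,145.88.
Month 3: interest $118.40; balance after payment $15,729.29.
Month 4: interest $115.35; balance after payment $15,309.63.
Month 5: interest $112.27; balance after payment $14,886.90.
Month 6: interest $109.17; balance after payment $14,461.08.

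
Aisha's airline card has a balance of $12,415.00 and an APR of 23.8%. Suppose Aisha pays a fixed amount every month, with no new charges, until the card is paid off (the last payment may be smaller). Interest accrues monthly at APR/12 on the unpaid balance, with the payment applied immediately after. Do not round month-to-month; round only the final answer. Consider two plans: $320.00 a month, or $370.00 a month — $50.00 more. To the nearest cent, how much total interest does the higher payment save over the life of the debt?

$3,278.13

Monthly rate r = 23.8%/12 = 1.98333% = 0.0198333.
At $320.00/mo: n = ⌈−ln(1 − rB₀/P)/ln(1+r)⌉ = 75 payments (last $230.03); total interest = total paid − $12,415.00 = $11,495.03.
At $370.00/mo: 56 payments (last $281.90); total interest $8,216.90.
Interest saved = $11,495.03 − $8,216.90 = $3,278.13.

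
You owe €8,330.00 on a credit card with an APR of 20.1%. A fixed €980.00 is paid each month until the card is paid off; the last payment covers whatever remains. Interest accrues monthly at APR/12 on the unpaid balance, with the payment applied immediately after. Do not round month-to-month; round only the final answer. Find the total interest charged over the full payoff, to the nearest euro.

€733

Monthly rate r = 20.1%/12 = 1.675% = 0.01675.
Payoff takes n = ⌈−ln(1 − rB₀/P)/ln(1+r)⌉ = ⌈9.246⌉ = 10 payments; the last is €242.63.
Total paid = 9·€980.00 + €242.63 = €9,062.63.
Total interest = total paid − principal = €9,062.63 − €8,330.00 = €732.63.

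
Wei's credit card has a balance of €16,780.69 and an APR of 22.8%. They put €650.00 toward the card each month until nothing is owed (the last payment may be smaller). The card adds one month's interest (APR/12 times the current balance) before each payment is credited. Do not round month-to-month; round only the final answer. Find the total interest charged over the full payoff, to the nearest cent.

€6,508.52

Monthly rate r = 22.8%/12 = 1.9% = 0.019.
Payoff takes n = ⌈−ln(1 − rB₀/P)/ln(1+r)⌉ = ⌈35.828⌉ = 36 payments; the last is €539.21.
Total paid = 35·€650.00 + €539.21 = €23,289.21.
Total interest = total paid − principal = €23,289.21 − €16,780.69 = €6,508.52.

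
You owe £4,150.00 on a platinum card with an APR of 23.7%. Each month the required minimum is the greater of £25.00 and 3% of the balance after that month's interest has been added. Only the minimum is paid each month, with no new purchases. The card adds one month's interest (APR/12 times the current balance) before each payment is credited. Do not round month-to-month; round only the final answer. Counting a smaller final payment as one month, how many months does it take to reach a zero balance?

Monthly rate r = 23.7%/12 = 1.975% = 0.01975.
While 3% of the post-interest balance exceeds £25.00, each month B ← (B·(1+r))·(1 − 0.03), i.e. B shrinks by the factor (1+r)·0.97 = 0.98916.
This holds for months 1–150. Entering month 151 the balance is £808.85; 3% of the post-interest balance is now below £25.00, so the flat £25.00 minimum applies from here.
From month 151 a fixed £25.00 at rate r clears £808.85 in 53 more payments. Total: 150 + 53 = 203 months.

203 months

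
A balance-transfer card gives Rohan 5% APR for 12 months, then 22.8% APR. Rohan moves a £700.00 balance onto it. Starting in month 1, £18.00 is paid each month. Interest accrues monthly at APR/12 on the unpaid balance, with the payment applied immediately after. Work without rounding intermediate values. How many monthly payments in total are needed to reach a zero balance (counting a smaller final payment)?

Promo months 1–12 at r₀ = 5%/12 = 0.00416667; months 13+ at r₁ = 22.8%/12 = 0.019.
After month 12: iterate B ← B·(1+r₀) − £18.00 for 12 months → £514.79.
Then at r₁ with £18.00/mo: n₂ = −ln(1 − r₁·B/P)/ln(1+r₁) ≈ 41.65 → 42 more payments.

54 payments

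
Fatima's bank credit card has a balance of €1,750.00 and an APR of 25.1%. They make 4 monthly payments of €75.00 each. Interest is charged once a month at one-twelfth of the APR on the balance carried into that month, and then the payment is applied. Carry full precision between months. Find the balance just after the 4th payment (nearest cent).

Monthly rate r = 25.1%/12 = 2.09167% = 0.0209167.
Each month: B ← B·(1+r) − €75.00.
Month 1: interest €36.60; balance after payment €1,711.60.
Month 2: interest €35.80; balance after payment €1,672.41.
Month 3: interest €34.98; balance after payment €1,632.39.
Month 4: interest €34.14; balance after payment €1,591.53.

€1,591.53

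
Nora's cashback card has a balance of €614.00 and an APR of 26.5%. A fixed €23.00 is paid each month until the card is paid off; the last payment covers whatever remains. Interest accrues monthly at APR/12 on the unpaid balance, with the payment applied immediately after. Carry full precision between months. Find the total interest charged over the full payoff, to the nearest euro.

€324

Monthly rate r = 26.5%/12 = 2.20833% = 0.0220833.
Payoff takes n = ⌈−ln(1 − rB₀/P)/ln(1+r)⌉ = ⌈40.766⌉ = 41 payments; the last is €17.66.
Total paid = 40·€23.00 + €17.66 = €937.66.
Total interest = total paid − principal = €937.66 − €614.00 = €323.66.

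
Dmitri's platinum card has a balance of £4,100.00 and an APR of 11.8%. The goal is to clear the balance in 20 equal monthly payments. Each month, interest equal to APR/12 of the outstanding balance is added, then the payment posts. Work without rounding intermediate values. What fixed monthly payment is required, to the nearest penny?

Monthly rate r = 11.8%/12 = 0.983333% = 0.00983333.
Level-payment amortization: P = B₀·r / (1 − (1+r)^(−n)) = 4100.00·0.00983333 / (1 − 1.00983^(−20)).
Denominator 1 − (1+r)^(−20) = 0.17774607.
P = 40.3167 / 0.17774607 ≈ 226.82.

£226.82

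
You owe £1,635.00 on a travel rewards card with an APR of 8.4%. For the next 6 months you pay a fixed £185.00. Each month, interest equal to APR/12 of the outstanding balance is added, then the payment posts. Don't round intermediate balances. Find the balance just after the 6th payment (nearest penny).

Monthly rate r = 8.4%/12 = 0.7% = 0.007.
Each month: B ← B·(1+r) − £185.00.
Month 1: interest £11.45; balance after payment £1,461.44.
Month 2: interest £10.23; balance after payment £1,286.68.
Month 3: interest £9.01; balance after payment £1,110.68.
Month 4: interest £7.77; balance after payment £933.46.
Month 5: interest £6.53; balance after payment £754.99.
Month 6: interest £5.28; balance after payment £575.28.

£575.28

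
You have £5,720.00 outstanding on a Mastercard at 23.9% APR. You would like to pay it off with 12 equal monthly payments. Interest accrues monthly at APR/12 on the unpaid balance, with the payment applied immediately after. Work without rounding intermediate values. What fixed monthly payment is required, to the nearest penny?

Monthly rate r = 23.9%/12 = 1.99167% = 0.0199167.
Level-payment amortization: P = B₀·r / (1 − (1+r)^(−n)) = 5720.00·0.0199167 / (1 − 1.01992^(−12)).
Denominator 1 − (1+r)^(−12) = 0.210733381.
P = 113.923 / 0.210733381 ≈ 540.60.

£540.60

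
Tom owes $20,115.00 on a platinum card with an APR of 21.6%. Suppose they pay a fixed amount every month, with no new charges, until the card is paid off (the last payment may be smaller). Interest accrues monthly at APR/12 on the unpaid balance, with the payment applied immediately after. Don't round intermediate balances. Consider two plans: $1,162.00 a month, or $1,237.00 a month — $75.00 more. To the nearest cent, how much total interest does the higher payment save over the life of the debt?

$305.55

Monthly rate r = 21.6%/12 = 1.8% = 0.018.
At $1,162.00/mo: n = ⌈−ln(1 − rB₀/P)/ln(1+r)⌉ = 21 payments (last $1,080.31); total interest = total paid − $20,115.00 = $4,205.31.
At $1,237.00/mo: 20 payments (last $511.76); total interest $3,899.76.
Interest saved = $4,205.31 − $3,899.76 = $305.55.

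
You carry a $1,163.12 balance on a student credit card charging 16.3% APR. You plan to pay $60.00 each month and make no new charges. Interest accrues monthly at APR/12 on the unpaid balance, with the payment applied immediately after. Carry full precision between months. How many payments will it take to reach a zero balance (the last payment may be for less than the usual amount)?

23 payments

Monthly rate r = 16.3%/12 = 1.35833% = 0.0135833.
Recurrence: B ← B·(1+r) − $60.00.
Month 1: interest $15.80; balance after payment $1,118.92.
Month 2: interest $15.20; balance after payment $1,074.12.
Closed form: n = −ln(1 − rB₀/P)/ln(1+r) = −ln(0.73668)/ln(1.01358) ≈ 22.650, so the balance reaches zero during payment 23.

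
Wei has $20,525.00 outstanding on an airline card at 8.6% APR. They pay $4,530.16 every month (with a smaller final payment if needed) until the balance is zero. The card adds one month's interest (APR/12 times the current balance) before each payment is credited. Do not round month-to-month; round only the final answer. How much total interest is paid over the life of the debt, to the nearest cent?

$419.10

Monthly rate r = 8.6%/12 = 0.716667% = 0.00716667.
Payoff takes n = ⌈−ln(1 − rB₀/P)/ln(1+r)⌉ = ⌈4.622⌉ = 5 payments; the last is $2,823.46.
Total paid = 4·$4,530.16 + $2,823.46 = $20,944.10.
Total interest = total paid − principal = $20,944.10 − $20,525.00 = $419.10.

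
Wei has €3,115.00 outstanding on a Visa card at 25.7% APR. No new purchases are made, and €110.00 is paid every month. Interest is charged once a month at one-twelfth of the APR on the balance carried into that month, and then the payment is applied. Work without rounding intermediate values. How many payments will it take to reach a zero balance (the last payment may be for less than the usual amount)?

Monthly rate r = 25.7%/12 = 2.14167% = 0.0214167.
Recurrence: B ← B·(1+r) − €110.00.
Month 1: interest €66.71; balance after payment €3,071.71.
Month 2: interest €65.79; balance after payment €3,027.50.
Closed form: n = −ln(1 − rB₀/P)/ln(1+r) = −ln(0.39352)/ln(1.02142) ≈ 44.011, so the balance reaches zero during payment 45.

45 payments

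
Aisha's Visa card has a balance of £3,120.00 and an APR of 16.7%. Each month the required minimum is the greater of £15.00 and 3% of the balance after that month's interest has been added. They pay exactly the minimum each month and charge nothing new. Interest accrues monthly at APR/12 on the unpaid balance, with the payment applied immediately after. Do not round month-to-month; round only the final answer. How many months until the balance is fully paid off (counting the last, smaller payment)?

Monthly rate r = 16.7%/12 = 1.39167% = 0.0139167.
While 3% of the post-interest balance exceeds £15.00, each month B ← (B·(1+r))·(1 − 0.03), i.e. B shrinks by the factor (1+r)·0.97 = 0.9835.
This holds for months 1–111. Entering month 112 the balance is £492.12; 3% of the post-interest balance is now below £15.00, so the flat £15.00 minimum applies from here.
From month 112 a fixed £15.00 at rate r clears £492.12 in 45 more payments. Total: 111 + 45 = 156 months.

156 months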